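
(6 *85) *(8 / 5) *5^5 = 2550000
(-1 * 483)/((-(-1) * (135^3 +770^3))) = -483/458993375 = -0.00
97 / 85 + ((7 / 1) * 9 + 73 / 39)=218833 / 3315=66.01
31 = 31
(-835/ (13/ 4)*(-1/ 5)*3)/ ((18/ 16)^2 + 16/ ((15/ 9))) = 213760/ 15067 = 14.19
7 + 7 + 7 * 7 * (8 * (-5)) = -1946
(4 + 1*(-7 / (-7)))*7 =35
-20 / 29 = -0.69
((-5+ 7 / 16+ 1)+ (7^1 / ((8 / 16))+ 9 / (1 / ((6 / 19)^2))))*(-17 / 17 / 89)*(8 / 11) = -65471 / 706838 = -0.09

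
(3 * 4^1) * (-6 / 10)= -36 / 5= -7.20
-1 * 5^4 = -625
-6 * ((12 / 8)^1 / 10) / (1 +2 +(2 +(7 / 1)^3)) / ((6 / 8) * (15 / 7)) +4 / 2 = 8693 / 4350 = 2.00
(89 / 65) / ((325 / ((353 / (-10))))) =-31417 / 211250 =-0.15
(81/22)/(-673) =-81/14806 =-0.01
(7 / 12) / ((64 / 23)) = 0.21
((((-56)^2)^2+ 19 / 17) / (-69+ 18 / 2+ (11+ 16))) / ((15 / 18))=-357618.08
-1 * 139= -139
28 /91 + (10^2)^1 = 1304 /13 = 100.31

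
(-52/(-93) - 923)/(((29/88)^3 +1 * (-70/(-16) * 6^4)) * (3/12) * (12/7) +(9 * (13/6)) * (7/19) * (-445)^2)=-7775371315712/12012208401251529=-0.00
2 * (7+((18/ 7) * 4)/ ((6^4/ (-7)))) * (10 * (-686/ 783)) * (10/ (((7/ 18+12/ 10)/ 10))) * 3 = -857500000/ 37323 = -22975.11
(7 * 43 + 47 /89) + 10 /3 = 81398 /267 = 304.86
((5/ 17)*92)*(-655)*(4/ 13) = -1205200/ 221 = -5453.39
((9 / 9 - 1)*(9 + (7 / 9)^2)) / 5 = 0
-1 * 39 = -39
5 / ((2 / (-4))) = -10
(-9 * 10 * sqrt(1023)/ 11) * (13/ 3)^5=-3712930 * sqrt(1023)/ 297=-399850.95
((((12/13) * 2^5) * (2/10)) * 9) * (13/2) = 345.60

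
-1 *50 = -50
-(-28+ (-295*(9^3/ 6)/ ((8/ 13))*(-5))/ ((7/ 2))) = -83177.80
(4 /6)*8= 16 /3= 5.33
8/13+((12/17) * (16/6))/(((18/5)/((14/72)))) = 12836/17901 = 0.72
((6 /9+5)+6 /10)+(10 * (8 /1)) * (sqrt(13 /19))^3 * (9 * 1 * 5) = 94 /15+46800 * sqrt(247) /361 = 2043.72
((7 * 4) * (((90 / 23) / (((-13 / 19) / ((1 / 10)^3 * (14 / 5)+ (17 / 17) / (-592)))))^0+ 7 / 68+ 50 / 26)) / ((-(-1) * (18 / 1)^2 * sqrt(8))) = 18725 * sqrt(2) / 286416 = 0.09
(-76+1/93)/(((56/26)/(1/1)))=-91871/2604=-35.28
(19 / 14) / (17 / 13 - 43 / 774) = 2223 / 2051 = 1.08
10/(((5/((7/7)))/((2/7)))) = 0.57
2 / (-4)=-1 / 2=-0.50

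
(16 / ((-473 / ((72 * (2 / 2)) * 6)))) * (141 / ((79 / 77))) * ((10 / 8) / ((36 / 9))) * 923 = -1967762160 / 3397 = -579264.69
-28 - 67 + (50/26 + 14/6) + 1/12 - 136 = -35359/156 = -226.66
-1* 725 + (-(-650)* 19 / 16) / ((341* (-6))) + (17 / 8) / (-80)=-474936391 / 654720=-725.40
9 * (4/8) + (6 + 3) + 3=33/2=16.50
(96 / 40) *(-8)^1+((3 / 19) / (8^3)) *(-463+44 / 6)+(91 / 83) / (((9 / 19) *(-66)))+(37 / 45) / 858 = -6711080401 / 346384896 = -19.37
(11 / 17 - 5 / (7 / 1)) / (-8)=1 / 119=0.01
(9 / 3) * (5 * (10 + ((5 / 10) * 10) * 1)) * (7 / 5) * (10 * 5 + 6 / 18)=15855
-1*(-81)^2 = -6561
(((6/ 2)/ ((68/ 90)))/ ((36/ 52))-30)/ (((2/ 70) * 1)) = -28875/ 34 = -849.26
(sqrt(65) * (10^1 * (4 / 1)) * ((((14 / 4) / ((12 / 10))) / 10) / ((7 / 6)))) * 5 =50 * sqrt(65) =403.11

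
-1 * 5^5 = -3125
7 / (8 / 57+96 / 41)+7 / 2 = 36659 / 5800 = 6.32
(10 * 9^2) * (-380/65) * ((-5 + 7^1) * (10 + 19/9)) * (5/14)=-3727800/91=-40964.84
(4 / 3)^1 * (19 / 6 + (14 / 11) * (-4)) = -254 / 99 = -2.57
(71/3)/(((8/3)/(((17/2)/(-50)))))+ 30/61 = -49627/48800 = -1.02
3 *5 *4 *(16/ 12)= 80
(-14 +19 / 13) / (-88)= 163 / 1144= 0.14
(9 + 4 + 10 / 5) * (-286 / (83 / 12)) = -51480 / 83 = -620.24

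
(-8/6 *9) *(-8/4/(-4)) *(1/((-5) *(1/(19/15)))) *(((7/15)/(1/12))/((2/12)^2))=38304/125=306.43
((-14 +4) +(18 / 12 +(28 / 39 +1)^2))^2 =284900641 / 9253764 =30.79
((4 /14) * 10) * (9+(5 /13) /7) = 16480 /637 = 25.87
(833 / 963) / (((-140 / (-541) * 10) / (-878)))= -28262381 / 96300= -293.48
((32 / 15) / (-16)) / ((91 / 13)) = -2 / 105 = -0.02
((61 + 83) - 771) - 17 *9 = -780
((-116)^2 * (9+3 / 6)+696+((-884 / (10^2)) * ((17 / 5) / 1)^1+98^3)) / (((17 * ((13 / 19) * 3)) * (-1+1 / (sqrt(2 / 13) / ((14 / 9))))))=68593867659 / 32956625+53350785957 * sqrt(26) / 32956625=10335.72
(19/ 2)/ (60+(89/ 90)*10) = 171/ 1258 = 0.14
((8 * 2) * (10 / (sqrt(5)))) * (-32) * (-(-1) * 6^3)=-221184 * sqrt(5)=-494582.46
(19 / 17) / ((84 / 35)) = 95 / 204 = 0.47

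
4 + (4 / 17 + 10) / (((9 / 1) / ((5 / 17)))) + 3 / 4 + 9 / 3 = 28037 / 3468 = 8.08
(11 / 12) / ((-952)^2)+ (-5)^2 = 271891211 / 10875648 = 25.00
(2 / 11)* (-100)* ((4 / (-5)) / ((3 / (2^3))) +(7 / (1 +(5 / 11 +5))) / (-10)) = 95500 / 2343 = 40.76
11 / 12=0.92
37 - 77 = -40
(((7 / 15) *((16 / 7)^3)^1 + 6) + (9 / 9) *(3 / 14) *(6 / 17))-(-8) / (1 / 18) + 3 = 1982312 / 12495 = 158.65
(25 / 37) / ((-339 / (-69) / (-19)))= -10925 / 4181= -2.61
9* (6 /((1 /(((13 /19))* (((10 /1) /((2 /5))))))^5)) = 195799042968750 /2476099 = 79075611.67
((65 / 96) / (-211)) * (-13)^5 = 24134045 / 20256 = 1191.45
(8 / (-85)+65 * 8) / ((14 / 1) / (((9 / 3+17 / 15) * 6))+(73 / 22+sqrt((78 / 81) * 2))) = 134675871264 / 877279475 - 7708034928 * sqrt(39) / 877279475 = 98.64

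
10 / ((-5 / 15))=-30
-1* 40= -40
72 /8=9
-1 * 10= -10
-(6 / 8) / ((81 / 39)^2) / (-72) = 169 / 69984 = 0.00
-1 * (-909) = 909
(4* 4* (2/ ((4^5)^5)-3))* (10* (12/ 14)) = -25332747903959025/ 61572651155456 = -411.43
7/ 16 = 0.44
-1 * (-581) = 581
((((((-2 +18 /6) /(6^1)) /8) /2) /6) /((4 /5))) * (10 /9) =25 /10368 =0.00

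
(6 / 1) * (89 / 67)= 534 / 67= 7.97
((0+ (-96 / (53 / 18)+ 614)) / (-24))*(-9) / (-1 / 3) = -138663 / 212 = -654.07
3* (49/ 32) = 4.59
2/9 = 0.22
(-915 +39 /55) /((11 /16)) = -804576 /605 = -1329.88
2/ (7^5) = 0.00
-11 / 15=-0.73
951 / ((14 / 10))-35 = 644.29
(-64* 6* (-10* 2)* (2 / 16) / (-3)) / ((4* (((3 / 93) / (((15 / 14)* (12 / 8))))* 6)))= -4650 / 7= -664.29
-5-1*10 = -15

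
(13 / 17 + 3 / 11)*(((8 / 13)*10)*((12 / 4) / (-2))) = -23280 / 2431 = -9.58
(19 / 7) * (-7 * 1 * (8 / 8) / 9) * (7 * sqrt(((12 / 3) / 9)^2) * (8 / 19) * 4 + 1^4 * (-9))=643 / 81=7.94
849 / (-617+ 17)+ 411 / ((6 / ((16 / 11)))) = 216087 / 2200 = 98.22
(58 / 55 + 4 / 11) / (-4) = -39 / 110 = -0.35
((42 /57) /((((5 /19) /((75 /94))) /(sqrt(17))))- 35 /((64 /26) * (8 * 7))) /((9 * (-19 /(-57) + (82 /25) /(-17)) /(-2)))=27625 /68736- 29750 * sqrt(17) /8413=-14.18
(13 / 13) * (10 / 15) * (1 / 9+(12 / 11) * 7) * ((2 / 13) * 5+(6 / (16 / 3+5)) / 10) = 196706 / 46035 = 4.27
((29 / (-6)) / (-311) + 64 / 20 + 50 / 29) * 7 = 9355703 / 270570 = 34.58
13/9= 1.44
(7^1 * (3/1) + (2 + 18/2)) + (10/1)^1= 42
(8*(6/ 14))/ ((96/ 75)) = 75/ 28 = 2.68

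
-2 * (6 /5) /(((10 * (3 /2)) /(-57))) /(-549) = -76 /4575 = -0.02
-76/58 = -38/29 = -1.31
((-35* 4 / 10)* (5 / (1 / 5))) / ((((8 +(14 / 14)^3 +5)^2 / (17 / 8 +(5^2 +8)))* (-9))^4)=-155870988025 / 2832867326951424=-0.00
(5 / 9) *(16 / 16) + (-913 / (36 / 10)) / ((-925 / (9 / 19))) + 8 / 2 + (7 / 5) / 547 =162245087 / 34608690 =4.69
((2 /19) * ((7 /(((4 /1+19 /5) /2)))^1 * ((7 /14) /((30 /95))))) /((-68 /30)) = -175 /1326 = -0.13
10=10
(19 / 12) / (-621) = -19 / 7452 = -0.00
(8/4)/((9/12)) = 8/3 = 2.67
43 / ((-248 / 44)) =-473 / 62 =-7.63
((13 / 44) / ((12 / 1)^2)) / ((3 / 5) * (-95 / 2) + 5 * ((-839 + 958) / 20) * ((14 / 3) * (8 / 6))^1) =13 / 992288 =0.00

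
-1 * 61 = -61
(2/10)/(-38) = -1/190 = -0.01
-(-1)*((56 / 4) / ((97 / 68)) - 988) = -978.19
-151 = -151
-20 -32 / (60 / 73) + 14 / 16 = -58.06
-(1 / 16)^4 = -1 / 65536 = -0.00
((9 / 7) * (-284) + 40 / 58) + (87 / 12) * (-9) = -348919 / 812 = -429.70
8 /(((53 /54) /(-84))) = -36288 /53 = -684.68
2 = 2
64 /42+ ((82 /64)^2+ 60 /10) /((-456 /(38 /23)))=986627 /659456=1.50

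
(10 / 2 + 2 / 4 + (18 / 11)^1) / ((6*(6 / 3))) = 157 / 264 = 0.59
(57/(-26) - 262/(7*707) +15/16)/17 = -1346185/17499664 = -0.08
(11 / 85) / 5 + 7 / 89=3954 / 37825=0.10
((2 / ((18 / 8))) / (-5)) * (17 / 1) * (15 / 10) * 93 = -421.60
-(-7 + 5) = 2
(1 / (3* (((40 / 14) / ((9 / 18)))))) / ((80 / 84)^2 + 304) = 1029 / 5378560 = 0.00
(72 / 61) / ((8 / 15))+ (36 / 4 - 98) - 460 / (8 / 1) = -17603 / 122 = -144.29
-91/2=-45.50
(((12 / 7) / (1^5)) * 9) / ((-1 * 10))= -54 / 35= -1.54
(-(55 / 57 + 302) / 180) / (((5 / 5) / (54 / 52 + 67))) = -30548861 / 266760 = -114.52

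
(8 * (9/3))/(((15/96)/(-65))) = -9984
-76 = -76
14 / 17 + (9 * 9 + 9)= 1544 / 17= 90.82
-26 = -26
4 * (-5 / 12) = -5 / 3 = -1.67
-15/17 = -0.88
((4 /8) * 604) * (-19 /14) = -2869 /7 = -409.86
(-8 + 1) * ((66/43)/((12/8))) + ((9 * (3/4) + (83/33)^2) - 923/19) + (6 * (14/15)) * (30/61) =-8664419537/217089972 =-39.91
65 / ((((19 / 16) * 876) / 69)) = 5980 / 1387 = 4.31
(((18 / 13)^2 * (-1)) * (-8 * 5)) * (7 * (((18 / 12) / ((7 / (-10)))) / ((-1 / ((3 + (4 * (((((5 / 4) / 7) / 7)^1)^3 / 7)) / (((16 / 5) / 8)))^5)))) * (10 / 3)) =31275176105902679668151347106725304974804125 / 33565105975668164842948803315298205696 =931776.47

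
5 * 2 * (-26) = -260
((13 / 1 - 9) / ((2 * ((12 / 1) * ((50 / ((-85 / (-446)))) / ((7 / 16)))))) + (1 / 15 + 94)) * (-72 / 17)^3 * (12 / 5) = -27633870576 / 1611175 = -17151.38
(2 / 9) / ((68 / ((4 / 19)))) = 2 / 2907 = 0.00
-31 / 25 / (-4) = 31 / 100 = 0.31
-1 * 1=-1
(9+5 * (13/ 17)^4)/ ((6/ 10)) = 4472470/ 250563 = 17.85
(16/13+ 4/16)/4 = 77/208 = 0.37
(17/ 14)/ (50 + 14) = 17/ 896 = 0.02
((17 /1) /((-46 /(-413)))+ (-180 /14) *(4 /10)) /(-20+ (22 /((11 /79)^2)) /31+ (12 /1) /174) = 469638499 /53091360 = 8.85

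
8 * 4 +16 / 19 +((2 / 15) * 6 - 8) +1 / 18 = 43943 / 1710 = 25.70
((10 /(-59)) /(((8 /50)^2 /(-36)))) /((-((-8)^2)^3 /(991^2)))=-27621028125 /30932992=-892.93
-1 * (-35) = 35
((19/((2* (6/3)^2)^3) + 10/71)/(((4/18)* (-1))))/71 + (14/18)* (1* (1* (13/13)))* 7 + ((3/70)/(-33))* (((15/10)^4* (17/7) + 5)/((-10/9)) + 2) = 3412296893297/626019609600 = 5.45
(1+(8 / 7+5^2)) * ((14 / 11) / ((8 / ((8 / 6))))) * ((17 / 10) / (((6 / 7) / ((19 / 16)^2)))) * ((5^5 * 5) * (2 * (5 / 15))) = 12753453125 / 76032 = 167737.97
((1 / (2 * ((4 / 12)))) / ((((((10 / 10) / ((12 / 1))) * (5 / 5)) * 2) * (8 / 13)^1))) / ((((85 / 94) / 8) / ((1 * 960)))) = 2111616 / 17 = 124212.71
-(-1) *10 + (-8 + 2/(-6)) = 5/3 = 1.67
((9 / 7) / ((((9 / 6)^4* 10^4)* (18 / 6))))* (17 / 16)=17 / 1890000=0.00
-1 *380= -380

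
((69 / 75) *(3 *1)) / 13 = 69 / 325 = 0.21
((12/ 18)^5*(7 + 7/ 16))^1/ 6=119/ 729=0.16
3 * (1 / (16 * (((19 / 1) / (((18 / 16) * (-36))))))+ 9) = 26.60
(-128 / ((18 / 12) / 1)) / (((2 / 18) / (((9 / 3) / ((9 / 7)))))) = -1792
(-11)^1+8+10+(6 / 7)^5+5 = 209460 / 16807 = 12.46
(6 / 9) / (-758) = -1 / 1137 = -0.00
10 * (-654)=-6540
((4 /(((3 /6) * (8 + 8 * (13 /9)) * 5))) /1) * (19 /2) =171 /220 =0.78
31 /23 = 1.35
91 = 91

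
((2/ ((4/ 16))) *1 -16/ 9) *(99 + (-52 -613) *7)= -255136/ 9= -28348.44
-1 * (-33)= 33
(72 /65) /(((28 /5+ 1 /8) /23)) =13248 /2977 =4.45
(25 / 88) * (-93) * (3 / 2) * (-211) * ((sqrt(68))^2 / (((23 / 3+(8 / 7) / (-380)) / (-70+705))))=31695106393125 / 672716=47115136.84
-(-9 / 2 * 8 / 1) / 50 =18 / 25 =0.72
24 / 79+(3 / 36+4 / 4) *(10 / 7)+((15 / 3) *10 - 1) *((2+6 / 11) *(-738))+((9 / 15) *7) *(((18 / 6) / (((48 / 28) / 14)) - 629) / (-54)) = -11192702869 / 121660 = -91999.86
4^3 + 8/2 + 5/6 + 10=473/6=78.83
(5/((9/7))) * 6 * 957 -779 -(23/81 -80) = 1752088/81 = 21630.72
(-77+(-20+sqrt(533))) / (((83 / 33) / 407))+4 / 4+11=-1301811 / 83+13431 * sqrt(533) / 83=-11948.58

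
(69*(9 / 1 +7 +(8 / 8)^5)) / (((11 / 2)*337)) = 2346 / 3707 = 0.63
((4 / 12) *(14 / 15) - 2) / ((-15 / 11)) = 836 / 675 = 1.24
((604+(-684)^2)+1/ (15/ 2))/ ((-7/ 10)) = -14053804/ 21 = -669228.76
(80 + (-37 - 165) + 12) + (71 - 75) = -114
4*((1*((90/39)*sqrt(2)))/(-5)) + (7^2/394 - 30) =-11771/394 - 24*sqrt(2)/13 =-32.49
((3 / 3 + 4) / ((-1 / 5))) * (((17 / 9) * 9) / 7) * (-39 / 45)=52.62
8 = 8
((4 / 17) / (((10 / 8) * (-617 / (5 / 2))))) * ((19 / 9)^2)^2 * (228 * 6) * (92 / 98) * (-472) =3440707935232 / 374677569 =9183.12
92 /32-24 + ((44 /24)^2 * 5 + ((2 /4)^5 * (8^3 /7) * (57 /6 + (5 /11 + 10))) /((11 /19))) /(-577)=-749170885 /35187768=-21.29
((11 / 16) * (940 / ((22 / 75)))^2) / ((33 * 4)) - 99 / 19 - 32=1966021873 / 36784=53447.75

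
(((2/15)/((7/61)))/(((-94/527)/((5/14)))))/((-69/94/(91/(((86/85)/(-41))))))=-1456419835/124614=-11687.45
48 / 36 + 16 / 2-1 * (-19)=85 / 3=28.33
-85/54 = -1.57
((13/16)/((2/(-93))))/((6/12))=-1209/16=-75.56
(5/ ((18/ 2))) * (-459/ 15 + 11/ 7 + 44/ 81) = -80756/ 5103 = -15.83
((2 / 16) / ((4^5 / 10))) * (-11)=-55 / 4096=-0.01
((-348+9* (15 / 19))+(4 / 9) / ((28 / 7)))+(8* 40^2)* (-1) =-2247074 / 171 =-13140.78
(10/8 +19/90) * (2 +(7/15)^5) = 403851491/136687500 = 2.95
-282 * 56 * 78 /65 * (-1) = 94752 /5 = 18950.40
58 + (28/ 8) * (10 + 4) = 107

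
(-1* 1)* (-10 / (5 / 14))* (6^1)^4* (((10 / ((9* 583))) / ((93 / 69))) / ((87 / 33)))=927360 / 47647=19.46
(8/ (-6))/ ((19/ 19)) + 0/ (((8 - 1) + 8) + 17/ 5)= -4/ 3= -1.33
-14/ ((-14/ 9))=9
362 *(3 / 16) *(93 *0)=0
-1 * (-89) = 89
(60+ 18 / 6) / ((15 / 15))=63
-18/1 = -18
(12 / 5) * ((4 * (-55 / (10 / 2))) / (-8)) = 66 / 5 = 13.20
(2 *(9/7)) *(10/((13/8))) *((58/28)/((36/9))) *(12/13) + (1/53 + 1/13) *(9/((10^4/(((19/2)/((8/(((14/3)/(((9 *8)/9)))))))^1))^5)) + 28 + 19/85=129019502914562949120004957231990978267/3605121943260364800000000000000000000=35.79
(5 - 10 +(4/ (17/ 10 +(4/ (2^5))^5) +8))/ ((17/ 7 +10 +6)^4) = 3579792559/ 77132160813573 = 0.00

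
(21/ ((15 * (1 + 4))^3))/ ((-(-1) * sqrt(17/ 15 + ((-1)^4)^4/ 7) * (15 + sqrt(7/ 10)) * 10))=-49 * sqrt(201)/ 42266531250 + 7 * sqrt(14070)/ 2817768750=0.00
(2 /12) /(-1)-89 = -535 /6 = -89.17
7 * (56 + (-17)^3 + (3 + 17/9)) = -305683/9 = -33964.78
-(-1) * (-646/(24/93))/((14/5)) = -50065/56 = -894.02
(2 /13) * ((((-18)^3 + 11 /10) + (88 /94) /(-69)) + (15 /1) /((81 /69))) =-566046431 /632385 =-895.10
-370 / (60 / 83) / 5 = -3071 / 30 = -102.37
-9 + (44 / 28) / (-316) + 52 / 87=-1617929 / 192444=-8.41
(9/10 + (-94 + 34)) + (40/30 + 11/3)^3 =65.90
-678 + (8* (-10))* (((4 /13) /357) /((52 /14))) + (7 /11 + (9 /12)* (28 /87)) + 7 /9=-5578901425 /8248383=-676.36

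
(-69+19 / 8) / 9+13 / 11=-4927 / 792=-6.22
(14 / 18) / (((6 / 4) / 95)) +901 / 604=827647 / 16308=50.75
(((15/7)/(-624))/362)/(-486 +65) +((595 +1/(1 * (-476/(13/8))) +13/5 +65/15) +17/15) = 8530904816431/14145953640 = 603.06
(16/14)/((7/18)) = 144/49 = 2.94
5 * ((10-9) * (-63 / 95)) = -3.32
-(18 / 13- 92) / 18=5.03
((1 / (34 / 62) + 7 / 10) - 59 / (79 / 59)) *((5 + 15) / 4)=-557879 / 2686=-207.70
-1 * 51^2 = -2601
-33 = -33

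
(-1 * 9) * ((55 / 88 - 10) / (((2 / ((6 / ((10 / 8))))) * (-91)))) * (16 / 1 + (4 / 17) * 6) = -59940 / 1547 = -38.75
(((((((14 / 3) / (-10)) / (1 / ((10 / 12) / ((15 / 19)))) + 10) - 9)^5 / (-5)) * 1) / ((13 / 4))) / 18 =-48261724457 / 419705529750000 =-0.00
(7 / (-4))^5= -16807 / 1024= -16.41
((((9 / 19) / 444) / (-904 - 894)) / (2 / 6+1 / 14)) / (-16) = 63 / 687612736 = 0.00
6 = 6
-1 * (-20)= 20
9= 9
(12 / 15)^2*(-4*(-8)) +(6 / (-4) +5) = 1199 / 50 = 23.98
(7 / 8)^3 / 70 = 0.01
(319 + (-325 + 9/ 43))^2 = 62001/ 1849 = 33.53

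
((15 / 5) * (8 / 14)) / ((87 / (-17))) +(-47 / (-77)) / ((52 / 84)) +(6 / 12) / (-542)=20457487 / 31467436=0.65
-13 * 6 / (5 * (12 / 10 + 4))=-3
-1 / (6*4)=-1 / 24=-0.04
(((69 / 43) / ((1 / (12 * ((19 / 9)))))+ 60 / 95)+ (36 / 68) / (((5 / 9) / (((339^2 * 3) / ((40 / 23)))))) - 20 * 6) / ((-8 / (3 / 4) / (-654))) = 514568936408913 / 44444800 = 11577708.45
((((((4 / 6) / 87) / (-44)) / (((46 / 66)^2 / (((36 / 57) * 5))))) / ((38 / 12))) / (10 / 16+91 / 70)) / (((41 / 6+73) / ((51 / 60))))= -36720 / 18569252653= -0.00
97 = 97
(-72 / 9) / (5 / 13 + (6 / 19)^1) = -1976 / 173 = -11.42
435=435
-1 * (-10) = 10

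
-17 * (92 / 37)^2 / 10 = -71944 / 6845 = -10.51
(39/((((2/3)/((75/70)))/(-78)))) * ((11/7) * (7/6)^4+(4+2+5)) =-15234505/224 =-68011.18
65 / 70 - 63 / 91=43 / 182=0.24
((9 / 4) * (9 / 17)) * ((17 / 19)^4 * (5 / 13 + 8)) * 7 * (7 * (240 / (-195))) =-8501867892 / 22024249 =-386.02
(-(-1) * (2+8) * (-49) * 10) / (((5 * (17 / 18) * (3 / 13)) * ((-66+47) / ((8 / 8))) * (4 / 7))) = 133770 / 323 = 414.15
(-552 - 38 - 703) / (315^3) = -431 / 10418625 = -0.00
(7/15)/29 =7/435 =0.02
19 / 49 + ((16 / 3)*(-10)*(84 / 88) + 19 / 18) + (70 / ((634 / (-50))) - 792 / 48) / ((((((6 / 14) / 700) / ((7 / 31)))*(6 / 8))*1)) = -115238140351 / 10593506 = -10878.19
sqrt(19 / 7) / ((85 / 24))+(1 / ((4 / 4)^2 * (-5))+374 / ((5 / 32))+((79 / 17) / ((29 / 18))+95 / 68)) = 2398.15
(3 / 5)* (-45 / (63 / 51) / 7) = -153 / 49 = -3.12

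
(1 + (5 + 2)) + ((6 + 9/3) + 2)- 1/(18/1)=341/18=18.94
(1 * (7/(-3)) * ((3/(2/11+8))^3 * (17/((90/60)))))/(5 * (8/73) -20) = 11562397/172530000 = 0.07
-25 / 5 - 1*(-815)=810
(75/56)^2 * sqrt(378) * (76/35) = 64125 * sqrt(42)/5488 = 75.72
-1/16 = -0.06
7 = 7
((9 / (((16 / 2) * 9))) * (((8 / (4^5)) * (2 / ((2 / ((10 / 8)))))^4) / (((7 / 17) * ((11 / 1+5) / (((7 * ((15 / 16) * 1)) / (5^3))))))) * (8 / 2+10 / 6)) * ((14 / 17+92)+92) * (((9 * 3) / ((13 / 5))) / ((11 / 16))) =90136125 / 299892736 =0.30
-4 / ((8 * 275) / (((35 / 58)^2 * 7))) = -343 / 74008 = -0.00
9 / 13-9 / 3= -2.31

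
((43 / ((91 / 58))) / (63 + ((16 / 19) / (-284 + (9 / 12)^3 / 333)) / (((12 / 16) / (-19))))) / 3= 1677237446 / 11580273523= 0.14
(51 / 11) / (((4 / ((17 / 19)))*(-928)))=-867 / 775808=-0.00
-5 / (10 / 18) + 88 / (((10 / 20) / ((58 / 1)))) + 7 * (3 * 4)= 10283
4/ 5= 0.80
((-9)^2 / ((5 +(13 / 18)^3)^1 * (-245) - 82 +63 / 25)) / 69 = -3936600 / 4683945607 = -0.00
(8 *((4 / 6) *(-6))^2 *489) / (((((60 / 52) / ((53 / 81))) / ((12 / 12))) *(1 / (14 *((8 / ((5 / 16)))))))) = 25760530432 / 2025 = 12721249.60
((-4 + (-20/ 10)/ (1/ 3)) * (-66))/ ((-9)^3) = -220/ 243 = -0.91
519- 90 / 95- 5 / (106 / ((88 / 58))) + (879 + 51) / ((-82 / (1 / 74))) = 45880528039 / 88601902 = 517.83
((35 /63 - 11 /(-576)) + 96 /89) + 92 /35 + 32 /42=5.04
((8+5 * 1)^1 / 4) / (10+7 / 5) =65 / 228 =0.29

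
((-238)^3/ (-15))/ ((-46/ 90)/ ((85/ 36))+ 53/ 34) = 327402320/ 489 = 669534.40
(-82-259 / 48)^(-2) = 2304 / 17598025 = 0.00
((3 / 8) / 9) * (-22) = -11 / 12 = -0.92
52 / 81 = 0.64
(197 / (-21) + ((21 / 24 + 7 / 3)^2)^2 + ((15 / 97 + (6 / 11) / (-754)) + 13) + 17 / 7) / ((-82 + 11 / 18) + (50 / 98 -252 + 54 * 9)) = 733445877939859 / 1001342080088064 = 0.73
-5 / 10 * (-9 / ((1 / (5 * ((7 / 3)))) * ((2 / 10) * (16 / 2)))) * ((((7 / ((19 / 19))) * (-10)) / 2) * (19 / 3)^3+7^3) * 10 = -50488375 / 18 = -2804909.72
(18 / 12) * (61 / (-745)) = -183 / 1490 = -0.12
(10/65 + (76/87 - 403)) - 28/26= -455849/1131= -403.05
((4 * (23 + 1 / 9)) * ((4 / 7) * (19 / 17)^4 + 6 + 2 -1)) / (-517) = -1.41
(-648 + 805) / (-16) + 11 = 19 / 16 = 1.19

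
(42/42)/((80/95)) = 19/16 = 1.19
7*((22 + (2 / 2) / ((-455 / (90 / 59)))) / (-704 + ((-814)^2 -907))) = 23620 / 101395099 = 0.00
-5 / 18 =-0.28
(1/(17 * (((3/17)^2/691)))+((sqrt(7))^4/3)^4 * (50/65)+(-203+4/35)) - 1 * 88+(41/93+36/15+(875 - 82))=56556.63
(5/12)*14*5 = 175/6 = 29.17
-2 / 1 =-2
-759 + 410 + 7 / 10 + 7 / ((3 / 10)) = -324.97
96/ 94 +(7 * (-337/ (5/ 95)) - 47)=-2108748/ 47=-44866.98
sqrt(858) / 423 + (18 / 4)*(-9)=-81 / 2 + sqrt(858) / 423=-40.43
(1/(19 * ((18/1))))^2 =0.00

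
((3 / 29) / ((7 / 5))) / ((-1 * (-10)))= 3 / 406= 0.01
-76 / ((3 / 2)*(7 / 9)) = -456 / 7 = -65.14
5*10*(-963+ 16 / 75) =-144418 / 3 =-48139.33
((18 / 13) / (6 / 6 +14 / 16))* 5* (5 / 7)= 240 / 91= 2.64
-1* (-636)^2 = -404496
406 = 406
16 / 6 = 8 / 3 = 2.67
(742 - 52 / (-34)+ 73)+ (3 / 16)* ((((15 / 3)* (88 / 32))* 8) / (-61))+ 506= 10968899 / 8296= 1322.19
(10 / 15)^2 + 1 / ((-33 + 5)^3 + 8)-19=-3664657 / 197496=-18.56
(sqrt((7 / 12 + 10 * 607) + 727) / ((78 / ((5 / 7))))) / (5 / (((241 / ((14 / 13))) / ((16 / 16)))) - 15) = -241 * sqrt(244713) / 2365020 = -0.05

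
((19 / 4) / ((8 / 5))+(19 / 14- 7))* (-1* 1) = 599 / 224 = 2.67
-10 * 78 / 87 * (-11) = 2860 / 29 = 98.62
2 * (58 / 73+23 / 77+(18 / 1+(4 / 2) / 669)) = 143620658 / 3760449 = 38.19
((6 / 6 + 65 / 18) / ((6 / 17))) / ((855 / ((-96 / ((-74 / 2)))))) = 0.04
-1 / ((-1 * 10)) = 1 / 10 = 0.10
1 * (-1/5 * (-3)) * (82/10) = 123/25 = 4.92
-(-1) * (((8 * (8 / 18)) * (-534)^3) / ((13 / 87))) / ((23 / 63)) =-2967502148352 / 299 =-9924756349.00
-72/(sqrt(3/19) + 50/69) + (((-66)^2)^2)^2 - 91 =342792*sqrt(57)/33217 + 11959468818452749685/33217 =360040606269540.83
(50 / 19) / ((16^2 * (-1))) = -25 / 2432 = -0.01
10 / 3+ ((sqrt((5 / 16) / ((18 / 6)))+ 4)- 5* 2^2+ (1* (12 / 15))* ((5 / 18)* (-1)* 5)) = -124 / 9+ sqrt(15) / 12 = -13.46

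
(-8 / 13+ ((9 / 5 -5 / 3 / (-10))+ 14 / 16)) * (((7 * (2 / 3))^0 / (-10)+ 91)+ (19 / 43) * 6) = 46569457 / 223600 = 208.27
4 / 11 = 0.36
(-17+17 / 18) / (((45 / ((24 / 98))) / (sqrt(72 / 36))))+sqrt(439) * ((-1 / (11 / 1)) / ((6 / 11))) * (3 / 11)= -sqrt(439) / 22-578 * sqrt(2) / 6615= -1.08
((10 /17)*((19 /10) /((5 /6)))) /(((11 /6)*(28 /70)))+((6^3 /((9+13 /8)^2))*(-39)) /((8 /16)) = -11715642 /79475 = -147.41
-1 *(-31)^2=-961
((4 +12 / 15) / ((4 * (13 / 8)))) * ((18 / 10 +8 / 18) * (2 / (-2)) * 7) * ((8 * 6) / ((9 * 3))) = -180992 / 8775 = -20.63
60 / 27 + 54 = 506 / 9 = 56.22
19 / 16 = 1.19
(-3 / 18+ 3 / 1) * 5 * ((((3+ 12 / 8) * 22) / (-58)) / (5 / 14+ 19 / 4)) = -4.73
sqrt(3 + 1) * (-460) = -920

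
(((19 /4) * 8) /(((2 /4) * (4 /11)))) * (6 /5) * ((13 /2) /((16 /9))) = 73359 /80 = 916.99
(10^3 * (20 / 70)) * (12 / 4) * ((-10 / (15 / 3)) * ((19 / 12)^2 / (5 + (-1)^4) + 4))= -477125 / 63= -7573.41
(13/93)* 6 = 26/31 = 0.84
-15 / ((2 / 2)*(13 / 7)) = -105 / 13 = -8.08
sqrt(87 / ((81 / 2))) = sqrt(174) / 9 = 1.47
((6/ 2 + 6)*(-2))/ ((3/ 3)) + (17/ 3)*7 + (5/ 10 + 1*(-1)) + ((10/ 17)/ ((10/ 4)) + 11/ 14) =7921/ 357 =22.19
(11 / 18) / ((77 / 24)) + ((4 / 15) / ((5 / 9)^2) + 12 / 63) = 3268 / 2625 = 1.24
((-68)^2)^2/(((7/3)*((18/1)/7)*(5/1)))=10690688/15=712712.53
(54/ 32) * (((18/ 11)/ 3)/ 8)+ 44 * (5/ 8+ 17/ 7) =662679/ 4928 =134.47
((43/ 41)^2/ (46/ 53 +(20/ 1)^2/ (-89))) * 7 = -61052131/ 28755186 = -2.12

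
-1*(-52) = 52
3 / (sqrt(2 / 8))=6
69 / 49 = 1.41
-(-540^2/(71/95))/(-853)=-27702000/60563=-457.41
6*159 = 954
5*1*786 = 3930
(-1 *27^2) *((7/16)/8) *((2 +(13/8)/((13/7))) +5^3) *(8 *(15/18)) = -8700615/256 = -33986.78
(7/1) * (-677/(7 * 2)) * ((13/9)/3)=-8801/54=-162.98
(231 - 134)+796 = 893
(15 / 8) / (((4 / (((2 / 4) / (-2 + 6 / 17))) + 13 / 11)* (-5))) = 561 / 17944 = 0.03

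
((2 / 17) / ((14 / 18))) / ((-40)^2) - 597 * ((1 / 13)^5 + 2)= -42204483251163 / 35347093600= -1194.00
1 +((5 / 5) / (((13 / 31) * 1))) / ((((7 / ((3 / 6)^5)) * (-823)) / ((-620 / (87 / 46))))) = 26173279 / 26062764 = 1.00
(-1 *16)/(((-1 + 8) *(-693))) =16/4851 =0.00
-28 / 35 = -0.80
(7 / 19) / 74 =7 / 1406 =0.00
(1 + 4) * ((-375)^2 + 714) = 706695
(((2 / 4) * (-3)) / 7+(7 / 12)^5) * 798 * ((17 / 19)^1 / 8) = -4345183 / 331776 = -13.10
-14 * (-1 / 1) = 14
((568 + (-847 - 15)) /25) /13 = -294 /325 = -0.90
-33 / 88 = -3 / 8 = -0.38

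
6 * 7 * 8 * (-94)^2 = 2968896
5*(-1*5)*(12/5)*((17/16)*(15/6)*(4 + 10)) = -8925/4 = -2231.25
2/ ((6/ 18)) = 6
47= 47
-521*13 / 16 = -6773 / 16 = -423.31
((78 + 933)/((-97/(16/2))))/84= -674/679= -0.99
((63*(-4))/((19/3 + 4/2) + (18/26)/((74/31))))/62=-363636/771497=-0.47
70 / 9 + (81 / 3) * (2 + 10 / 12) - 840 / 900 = 7501 / 90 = 83.34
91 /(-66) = -91 /66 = -1.38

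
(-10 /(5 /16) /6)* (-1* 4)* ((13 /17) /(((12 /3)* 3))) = 208 /153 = 1.36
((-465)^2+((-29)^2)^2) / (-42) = -461753 / 21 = -21988.24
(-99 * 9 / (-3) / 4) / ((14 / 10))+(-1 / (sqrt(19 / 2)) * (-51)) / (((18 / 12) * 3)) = 34 * sqrt(38) / 57+1485 / 28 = 56.71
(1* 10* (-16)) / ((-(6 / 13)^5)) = 1856465 / 243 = 7639.77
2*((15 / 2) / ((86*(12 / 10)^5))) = 15625 / 222912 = 0.07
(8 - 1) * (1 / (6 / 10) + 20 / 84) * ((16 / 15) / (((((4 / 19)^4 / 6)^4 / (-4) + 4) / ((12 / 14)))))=498426762644849377752768 / 163546281492841084634615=3.05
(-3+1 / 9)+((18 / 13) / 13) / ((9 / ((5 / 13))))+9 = 120925 / 19773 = 6.12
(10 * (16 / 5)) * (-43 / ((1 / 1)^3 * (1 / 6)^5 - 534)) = 10699776 / 4152383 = 2.58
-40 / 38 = -20 / 19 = -1.05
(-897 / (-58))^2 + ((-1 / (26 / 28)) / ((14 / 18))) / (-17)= 177879141 / 743444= 239.26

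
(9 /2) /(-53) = -9 /106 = -0.08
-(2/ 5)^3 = -8/ 125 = -0.06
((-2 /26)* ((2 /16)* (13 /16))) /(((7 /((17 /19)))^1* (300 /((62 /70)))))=-0.00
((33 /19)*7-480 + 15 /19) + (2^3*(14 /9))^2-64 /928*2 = -13939438 /44631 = -312.33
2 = 2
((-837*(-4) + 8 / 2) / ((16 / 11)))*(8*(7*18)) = 2322936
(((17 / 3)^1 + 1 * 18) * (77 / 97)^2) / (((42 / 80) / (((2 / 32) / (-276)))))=-0.01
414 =414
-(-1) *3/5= 3/5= 0.60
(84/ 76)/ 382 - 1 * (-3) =21795/ 7258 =3.00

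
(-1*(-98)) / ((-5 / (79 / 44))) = -3871 / 110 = -35.19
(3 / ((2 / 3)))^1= 9 / 2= 4.50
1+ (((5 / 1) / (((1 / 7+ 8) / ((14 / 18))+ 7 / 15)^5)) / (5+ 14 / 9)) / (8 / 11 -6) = 114820547364116424784271 / 114820653543914318424896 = 1.00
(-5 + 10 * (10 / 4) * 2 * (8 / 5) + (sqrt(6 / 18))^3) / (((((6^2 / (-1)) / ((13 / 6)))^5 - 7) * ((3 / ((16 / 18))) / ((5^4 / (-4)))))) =464116250 * sqrt(3) / 114255582821361 + 11602906250 / 4231688252643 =0.00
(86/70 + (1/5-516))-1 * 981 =-10469/7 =-1495.57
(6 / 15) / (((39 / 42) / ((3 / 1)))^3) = 148176 / 10985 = 13.49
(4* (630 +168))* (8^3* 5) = 8171520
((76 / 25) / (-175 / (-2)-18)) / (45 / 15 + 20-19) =38 / 3475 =0.01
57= 57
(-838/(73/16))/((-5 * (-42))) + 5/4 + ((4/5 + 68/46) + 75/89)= 3.50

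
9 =9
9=9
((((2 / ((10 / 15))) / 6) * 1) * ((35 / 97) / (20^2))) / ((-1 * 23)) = -7 / 356960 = -0.00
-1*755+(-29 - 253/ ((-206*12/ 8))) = -242003/ 309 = -783.18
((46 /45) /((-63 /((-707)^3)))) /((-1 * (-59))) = 2322298454 /23895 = 97187.63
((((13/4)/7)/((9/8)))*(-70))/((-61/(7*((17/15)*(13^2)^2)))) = 176735468/1647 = 107307.51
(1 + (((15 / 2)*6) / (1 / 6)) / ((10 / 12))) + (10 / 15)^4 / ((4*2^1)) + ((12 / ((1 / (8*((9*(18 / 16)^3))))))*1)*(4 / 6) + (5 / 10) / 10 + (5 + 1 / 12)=3726917 / 3240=1150.28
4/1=4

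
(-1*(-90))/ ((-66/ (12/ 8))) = -45/ 22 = -2.05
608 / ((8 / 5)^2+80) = 7.36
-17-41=-58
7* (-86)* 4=-2408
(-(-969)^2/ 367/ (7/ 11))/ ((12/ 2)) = -3442857/ 5138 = -670.08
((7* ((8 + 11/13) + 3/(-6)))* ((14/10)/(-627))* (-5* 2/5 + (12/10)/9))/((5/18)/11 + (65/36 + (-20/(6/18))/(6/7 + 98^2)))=20017175416/149985593875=0.13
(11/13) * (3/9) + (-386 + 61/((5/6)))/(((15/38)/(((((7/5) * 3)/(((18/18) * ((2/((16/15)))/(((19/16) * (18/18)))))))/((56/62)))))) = -56876978/24375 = -2333.41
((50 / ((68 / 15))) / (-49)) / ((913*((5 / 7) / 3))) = -225 / 217294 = -0.00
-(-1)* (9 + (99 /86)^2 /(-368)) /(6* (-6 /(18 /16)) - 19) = -8161917 /46269376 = -0.18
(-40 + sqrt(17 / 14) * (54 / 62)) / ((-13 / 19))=760 / 13-513 * sqrt(238) / 5642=57.06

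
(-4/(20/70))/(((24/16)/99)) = -924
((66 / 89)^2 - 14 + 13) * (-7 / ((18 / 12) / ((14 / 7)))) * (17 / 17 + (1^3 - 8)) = -25.20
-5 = -5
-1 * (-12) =12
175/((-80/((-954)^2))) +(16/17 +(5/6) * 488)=-406056113/204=-1990471.14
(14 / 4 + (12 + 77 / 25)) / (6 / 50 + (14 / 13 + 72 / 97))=1171469 / 122266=9.58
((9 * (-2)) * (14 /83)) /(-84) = 3 /83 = 0.04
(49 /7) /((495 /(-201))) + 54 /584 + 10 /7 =-445651 /337260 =-1.32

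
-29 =-29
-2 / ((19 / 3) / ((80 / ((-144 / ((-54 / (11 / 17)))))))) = -3060 / 209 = -14.64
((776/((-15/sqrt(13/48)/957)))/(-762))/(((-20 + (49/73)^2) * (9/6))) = -1.15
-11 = -11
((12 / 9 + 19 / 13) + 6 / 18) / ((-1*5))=-122 / 195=-0.63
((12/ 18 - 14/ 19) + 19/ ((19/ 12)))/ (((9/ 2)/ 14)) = 19040/ 513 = 37.12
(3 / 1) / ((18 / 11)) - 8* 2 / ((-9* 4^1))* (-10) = -47 / 18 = -2.61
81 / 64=1.27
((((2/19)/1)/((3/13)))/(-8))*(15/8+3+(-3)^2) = -481/608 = -0.79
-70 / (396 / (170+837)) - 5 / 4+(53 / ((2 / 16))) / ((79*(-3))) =-5663783 / 31284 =-181.04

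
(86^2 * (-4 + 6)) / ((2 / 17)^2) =1068722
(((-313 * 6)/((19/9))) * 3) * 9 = -456354/19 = -24018.63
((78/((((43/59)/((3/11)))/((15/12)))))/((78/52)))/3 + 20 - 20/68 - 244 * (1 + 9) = -19396390/8041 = -2412.19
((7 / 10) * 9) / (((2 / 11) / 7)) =4851 / 20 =242.55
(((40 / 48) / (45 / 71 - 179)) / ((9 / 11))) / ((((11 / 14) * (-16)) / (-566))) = -703255 / 2735424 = -0.26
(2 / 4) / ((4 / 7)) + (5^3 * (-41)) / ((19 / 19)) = -40993 / 8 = -5124.12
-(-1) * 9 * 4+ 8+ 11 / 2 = 99 / 2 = 49.50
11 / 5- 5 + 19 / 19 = -9 / 5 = -1.80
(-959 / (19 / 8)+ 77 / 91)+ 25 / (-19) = -99852 / 247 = -404.26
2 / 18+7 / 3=22 / 9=2.44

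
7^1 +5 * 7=42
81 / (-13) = -81 / 13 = -6.23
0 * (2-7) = 0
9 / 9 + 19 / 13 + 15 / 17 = 739 / 221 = 3.34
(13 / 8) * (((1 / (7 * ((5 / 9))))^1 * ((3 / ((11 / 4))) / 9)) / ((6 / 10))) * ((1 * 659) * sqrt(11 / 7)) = 8567 * sqrt(77) / 1078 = 69.74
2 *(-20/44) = -10/11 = -0.91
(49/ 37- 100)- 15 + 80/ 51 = -211546/ 1887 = -112.11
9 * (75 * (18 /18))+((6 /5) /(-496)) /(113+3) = 97091997 /143840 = 675.00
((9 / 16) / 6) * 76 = 57 / 8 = 7.12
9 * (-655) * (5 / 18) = -1637.50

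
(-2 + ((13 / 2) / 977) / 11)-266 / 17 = -6447979 / 365398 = -17.65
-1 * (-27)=27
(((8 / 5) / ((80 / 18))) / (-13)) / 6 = -3 / 650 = -0.00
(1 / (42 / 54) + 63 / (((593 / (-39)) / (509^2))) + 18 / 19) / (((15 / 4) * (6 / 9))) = -33865028856 / 78869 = -429383.27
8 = 8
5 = 5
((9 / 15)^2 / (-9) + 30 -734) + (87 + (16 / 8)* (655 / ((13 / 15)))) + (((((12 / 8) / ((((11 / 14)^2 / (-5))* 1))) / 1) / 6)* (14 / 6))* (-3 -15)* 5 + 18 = 52605252 / 39325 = 1337.71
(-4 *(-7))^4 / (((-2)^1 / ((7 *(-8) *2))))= 34420736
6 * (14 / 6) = 14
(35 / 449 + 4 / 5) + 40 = 91771 / 2245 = 40.88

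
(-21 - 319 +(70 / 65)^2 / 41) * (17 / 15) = -40046288 / 103935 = -385.30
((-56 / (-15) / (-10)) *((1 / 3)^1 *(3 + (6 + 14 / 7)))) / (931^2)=-44 / 27860175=-0.00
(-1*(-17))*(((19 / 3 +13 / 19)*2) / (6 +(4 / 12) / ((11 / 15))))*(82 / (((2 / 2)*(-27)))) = -112.27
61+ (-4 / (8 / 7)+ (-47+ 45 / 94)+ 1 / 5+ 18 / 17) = 48889 / 3995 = 12.24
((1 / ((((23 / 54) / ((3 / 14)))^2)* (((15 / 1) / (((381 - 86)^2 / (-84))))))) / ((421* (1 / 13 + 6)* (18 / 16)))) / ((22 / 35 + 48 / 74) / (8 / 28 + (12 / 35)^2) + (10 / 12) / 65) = -2009936431620 / 1052296724675329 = -0.00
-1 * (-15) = 15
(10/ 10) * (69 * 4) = 276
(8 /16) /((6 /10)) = 5 /6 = 0.83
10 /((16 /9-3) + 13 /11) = -495 /2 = -247.50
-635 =-635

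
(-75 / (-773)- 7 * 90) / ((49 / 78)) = -37979370 / 37877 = -1002.70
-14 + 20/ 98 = -676/ 49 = -13.80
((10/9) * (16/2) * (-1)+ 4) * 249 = -3652/3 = -1217.33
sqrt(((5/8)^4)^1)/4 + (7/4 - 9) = -1831/256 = -7.15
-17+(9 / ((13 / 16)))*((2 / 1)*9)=182.38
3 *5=15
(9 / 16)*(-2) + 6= 39 / 8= 4.88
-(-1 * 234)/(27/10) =260/3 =86.67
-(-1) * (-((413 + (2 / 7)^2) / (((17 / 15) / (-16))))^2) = -23598609465600 / 693889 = -34009199.55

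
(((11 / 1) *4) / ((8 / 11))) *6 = 363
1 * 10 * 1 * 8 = 80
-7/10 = -0.70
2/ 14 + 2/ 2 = 8/ 7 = 1.14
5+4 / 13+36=537 / 13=41.31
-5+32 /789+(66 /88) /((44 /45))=-582173 /138864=-4.19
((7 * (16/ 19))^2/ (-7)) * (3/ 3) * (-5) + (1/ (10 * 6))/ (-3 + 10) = 3763561/ 151620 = 24.82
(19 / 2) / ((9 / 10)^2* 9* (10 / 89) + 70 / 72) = 152190 / 28697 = 5.30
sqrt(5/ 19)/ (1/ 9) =9 * sqrt(95)/ 19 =4.62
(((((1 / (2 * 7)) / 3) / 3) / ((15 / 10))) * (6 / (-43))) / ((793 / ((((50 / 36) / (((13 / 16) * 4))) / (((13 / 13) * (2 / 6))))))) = -100 / 83781243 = -0.00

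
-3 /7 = -0.43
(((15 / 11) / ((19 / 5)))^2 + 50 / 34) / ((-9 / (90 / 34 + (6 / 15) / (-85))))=-0.47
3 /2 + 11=25 /2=12.50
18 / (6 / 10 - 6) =-10 / 3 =-3.33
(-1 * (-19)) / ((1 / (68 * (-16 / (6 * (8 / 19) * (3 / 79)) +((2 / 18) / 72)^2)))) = -22619901565 / 104976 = -215476.89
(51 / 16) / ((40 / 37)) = 1887 / 640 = 2.95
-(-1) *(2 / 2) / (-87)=-1 / 87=-0.01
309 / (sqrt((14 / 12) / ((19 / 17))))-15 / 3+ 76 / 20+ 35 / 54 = -149 / 270+ 309 *sqrt(13566) / 119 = 301.89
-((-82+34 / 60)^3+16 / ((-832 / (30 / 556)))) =13173420614687 / 24394500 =540016.01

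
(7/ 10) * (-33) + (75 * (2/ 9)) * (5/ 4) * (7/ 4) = 1603/ 120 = 13.36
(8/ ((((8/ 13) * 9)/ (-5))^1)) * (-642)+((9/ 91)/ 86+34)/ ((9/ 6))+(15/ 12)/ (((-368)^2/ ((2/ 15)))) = 4659.33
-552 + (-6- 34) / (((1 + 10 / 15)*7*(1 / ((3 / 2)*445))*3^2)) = -806.29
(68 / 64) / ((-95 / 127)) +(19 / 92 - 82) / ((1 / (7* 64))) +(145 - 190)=-1282678857 / 34960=-36689.90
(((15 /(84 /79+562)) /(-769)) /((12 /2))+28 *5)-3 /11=105151262347 /752546476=139.73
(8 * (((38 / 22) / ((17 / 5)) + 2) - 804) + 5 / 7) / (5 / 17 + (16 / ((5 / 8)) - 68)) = 41961445 / 275583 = 152.26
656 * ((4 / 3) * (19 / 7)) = 49856 / 21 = 2374.10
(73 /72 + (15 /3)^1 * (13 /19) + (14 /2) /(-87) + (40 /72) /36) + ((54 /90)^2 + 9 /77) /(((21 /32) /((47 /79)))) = 1825267415977 /380086522200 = 4.80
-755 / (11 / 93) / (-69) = 23405 / 253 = 92.51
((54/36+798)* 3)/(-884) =-369/136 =-2.71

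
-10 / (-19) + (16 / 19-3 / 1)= -31 / 19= -1.63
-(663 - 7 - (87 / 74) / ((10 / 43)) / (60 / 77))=-649.51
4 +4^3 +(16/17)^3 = 338180/4913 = 68.83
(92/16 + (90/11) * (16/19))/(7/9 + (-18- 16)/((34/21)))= -95103/152152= -0.63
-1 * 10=-10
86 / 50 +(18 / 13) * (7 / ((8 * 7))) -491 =-635839 / 1300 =-489.11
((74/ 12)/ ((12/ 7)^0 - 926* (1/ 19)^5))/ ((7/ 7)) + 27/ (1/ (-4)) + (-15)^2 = 1829187109/ 14851038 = 123.17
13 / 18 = 0.72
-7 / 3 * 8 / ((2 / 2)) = -18.67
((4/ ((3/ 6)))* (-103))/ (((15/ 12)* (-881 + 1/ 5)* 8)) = 103/ 1101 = 0.09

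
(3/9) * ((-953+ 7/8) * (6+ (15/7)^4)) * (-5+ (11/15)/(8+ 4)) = 6989813681/164640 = 42455.14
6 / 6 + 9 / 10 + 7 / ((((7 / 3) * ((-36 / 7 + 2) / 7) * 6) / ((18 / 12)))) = 0.23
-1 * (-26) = 26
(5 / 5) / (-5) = -1 / 5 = -0.20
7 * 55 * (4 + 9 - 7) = 2310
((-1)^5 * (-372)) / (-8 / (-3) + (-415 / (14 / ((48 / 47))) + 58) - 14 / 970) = 178074540 / 14542121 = 12.25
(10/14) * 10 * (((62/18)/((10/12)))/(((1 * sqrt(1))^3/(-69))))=-14260/7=-2037.14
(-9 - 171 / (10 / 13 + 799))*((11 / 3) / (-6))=58542 / 10397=5.63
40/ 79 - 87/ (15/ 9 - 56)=2.11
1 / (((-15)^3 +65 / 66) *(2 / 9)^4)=-216513 / 1781480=-0.12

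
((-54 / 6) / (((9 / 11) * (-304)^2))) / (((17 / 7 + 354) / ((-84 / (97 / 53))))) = 85701 / 5591514560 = 0.00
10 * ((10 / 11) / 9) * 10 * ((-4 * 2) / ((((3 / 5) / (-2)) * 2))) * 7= 280000 / 297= 942.76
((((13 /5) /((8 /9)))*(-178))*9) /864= -3471 /640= -5.42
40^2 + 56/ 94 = 75228/ 47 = 1600.60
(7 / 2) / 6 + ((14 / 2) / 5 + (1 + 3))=359 / 60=5.98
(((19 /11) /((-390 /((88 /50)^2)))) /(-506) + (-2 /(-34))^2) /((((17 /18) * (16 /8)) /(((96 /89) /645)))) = 271208544 /87840832015625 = 0.00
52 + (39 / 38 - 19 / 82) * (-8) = 35556 / 779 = 45.64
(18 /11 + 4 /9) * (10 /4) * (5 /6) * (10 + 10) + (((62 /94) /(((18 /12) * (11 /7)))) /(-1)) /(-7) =1210808 /13959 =86.74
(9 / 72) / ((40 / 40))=0.12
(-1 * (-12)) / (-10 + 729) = 12 / 719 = 0.02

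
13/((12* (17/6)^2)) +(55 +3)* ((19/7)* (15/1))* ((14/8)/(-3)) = -796117/578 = -1377.37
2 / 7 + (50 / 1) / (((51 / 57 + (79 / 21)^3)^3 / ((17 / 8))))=6929887913460517278041 / 24197880742395526313056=0.29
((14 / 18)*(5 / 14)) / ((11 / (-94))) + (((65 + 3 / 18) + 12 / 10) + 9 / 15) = 63947 / 990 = 64.59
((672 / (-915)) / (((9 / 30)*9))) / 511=-64 / 120231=-0.00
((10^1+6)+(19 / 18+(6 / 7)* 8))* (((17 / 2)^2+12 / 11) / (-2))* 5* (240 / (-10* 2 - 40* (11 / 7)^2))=340303285 / 38412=8859.30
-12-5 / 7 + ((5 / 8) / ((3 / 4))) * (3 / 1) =-10.21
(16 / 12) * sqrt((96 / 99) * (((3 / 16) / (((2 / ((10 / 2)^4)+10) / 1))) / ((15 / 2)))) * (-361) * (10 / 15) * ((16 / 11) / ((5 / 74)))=-3419392 * sqrt(28655) / 1702107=-340.07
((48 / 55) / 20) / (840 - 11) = 12 / 227975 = 0.00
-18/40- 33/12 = -16/5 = -3.20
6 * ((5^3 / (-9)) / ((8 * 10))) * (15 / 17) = -0.92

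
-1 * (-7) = 7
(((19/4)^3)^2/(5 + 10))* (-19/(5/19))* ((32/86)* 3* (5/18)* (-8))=16983563041/123840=137141.17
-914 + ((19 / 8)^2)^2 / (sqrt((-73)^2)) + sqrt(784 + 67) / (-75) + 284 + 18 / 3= -186450671 / 299008 - sqrt(851) / 75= -623.95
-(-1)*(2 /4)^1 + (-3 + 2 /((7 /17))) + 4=89 /14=6.36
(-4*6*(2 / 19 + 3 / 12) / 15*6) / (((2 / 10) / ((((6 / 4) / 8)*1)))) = -243 / 76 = -3.20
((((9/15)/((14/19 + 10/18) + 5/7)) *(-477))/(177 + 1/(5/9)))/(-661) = 570969/473141156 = 0.00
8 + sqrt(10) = 11.16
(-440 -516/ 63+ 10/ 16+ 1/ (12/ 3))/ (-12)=75149/ 2016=37.28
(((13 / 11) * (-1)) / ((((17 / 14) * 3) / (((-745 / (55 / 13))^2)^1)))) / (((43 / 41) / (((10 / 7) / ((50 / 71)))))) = -283971525734 / 14594415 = -19457.55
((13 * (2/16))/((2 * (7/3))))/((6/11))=143/224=0.64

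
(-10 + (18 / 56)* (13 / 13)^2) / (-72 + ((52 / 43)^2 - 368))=501079 / 22703968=0.02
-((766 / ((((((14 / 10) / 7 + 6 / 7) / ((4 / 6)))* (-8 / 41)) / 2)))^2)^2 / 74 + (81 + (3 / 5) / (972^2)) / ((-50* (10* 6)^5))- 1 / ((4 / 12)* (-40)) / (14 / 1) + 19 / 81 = -8122300729531.44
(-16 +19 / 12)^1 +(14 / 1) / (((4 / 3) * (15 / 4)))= -697 / 60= -11.62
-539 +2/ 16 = -4311/ 8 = -538.88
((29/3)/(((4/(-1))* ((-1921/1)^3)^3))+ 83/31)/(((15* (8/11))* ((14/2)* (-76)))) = -780599561535536580928397387878985/1692045735225945580635854946882926976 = -0.00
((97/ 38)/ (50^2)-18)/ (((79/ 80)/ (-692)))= 2366505752/ 187625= 12612.96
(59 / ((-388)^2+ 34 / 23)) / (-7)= -1357 / 24237822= -0.00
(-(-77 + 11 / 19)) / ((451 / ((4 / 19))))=528 / 14801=0.04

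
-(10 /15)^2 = -4 /9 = -0.44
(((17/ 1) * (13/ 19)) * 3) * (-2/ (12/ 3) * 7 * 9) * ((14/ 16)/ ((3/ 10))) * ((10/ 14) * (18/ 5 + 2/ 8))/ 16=-5360355/ 9728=-551.02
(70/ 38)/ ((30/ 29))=203/ 114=1.78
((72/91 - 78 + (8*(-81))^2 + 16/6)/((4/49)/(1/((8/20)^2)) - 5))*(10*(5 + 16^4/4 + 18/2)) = -1096334879451000/79417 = -13804788388.52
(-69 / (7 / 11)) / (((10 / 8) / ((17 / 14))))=-25806 / 245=-105.33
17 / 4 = 4.25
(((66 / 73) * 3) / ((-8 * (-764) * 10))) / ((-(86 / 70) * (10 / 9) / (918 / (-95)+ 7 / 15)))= 0.00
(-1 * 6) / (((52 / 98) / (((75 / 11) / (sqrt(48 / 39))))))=-11025 * sqrt(13) / 572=-69.50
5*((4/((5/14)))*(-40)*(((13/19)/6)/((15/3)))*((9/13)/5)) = -672/95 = -7.07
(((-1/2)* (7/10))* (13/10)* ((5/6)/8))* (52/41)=-1183/19680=-0.06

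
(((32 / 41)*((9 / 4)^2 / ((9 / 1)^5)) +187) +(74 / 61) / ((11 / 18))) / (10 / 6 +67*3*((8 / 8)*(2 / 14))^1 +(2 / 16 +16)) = 212250950408 / 52231256649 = 4.06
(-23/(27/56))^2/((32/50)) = 3555.69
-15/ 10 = -3/ 2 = -1.50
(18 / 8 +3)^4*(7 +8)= 2917215 / 256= 11395.37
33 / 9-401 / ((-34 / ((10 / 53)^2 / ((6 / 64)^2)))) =22107049 / 429777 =51.44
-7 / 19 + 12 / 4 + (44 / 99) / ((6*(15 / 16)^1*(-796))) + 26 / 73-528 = -58688645336 / 111785265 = -525.01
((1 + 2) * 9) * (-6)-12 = -174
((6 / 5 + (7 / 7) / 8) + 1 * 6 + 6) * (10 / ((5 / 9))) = 4797 / 20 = 239.85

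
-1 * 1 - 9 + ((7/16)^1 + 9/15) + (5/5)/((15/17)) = -7.83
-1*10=-10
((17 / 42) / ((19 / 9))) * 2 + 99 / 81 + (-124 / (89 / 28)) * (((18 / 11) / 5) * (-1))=84215902 / 5859315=14.37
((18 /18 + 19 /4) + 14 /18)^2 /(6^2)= 55225 /46656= 1.18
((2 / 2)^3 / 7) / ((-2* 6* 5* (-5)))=1 / 2100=0.00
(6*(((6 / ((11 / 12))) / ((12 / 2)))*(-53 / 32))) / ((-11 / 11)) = 477 / 44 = 10.84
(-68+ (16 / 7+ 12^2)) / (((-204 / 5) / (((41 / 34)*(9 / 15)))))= -1.39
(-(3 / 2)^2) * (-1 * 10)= 45 / 2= 22.50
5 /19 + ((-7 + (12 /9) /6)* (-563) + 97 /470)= 306720727 /80370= 3816.36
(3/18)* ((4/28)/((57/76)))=2/63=0.03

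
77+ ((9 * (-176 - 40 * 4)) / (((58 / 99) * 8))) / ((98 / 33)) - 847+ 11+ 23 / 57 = -22583353 / 23142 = -975.86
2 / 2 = 1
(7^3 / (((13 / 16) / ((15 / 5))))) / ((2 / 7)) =57624 / 13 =4432.62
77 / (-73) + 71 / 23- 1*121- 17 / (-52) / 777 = -8070549245 / 67838316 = -118.97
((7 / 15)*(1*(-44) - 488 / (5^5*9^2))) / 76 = -0.27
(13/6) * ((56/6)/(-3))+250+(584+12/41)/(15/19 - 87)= 23822462/100737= 236.48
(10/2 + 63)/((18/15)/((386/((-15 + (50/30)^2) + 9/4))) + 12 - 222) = -787440/2432159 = -0.32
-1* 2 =-2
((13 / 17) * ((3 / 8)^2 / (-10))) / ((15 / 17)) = -39 / 3200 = -0.01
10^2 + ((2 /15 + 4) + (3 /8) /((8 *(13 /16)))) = 81269 /780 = 104.19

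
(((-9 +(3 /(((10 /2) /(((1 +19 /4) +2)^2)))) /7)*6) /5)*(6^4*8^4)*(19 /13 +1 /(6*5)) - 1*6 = -417218673306 /11375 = -36678564.69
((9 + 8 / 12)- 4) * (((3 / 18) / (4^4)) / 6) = 17 / 27648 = 0.00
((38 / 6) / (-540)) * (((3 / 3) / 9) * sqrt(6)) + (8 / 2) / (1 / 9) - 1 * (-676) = 712 - 19 * sqrt(6) / 14580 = 712.00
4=4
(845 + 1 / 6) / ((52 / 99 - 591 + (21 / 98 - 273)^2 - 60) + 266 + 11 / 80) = 327992280 / 28728673181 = 0.01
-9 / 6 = -3 / 2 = -1.50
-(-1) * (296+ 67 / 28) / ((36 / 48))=397.86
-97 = -97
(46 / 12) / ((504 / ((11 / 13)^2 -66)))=-0.50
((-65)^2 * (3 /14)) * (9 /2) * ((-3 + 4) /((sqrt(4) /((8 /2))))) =114075 /14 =8148.21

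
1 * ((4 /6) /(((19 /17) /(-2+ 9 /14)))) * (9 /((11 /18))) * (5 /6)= -765 /77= -9.94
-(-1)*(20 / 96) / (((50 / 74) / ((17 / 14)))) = 629 / 1680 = 0.37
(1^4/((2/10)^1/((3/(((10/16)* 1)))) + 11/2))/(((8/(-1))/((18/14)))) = -27/931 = -0.03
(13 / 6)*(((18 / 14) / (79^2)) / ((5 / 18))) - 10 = -2183999 / 218435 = -10.00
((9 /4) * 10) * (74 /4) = 1665 /4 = 416.25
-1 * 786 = -786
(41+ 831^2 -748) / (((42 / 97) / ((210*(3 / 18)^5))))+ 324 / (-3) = 166869691 / 3888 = 42919.16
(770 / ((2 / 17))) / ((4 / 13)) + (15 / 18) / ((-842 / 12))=35820765 / 1684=21271.24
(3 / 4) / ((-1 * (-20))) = 3 / 80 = 0.04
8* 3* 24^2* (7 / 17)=5692.24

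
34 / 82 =17 / 41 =0.41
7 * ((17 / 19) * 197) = 23443 / 19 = 1233.84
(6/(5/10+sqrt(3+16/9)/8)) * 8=13824/101 - 1152 * sqrt(43)/101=62.08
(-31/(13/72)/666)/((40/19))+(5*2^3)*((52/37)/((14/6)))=807077/33670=23.97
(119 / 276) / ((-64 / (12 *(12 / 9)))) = -119 / 1104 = -0.11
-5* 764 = -3820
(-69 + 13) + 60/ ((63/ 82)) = 22.10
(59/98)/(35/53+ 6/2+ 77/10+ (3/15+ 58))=15635/1806483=0.01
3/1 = 3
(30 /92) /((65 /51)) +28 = 16897 /598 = 28.26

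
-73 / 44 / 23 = -0.07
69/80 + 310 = 24869/80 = 310.86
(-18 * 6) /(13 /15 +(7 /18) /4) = -38880 /347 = -112.05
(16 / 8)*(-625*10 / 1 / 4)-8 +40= -3093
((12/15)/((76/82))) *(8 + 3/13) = 8774/1235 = 7.10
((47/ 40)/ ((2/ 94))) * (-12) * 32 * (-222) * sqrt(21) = 23539104 * sqrt(21)/ 5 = 21573945.17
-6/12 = -1/2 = -0.50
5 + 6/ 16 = 43/ 8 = 5.38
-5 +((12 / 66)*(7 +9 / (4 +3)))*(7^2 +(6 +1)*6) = 1453 / 11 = 132.09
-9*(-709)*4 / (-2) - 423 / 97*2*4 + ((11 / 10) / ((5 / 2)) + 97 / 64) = -1985773287 / 155200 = -12794.93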